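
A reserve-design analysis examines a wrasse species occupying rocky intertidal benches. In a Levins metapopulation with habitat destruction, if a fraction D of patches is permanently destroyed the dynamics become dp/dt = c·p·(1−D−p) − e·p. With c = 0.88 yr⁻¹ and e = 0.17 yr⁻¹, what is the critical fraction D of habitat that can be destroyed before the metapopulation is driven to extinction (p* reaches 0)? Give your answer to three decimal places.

0.807

The nontrivial equilibrium is p* = (1−D) − e/c; extinction occurs when this hits zero.
So D_crit = 1 − e/c = 1 − 0.17/0.88 = 1 − 0.1932 = 0.8068.
Note this equals the original equilibrium occupancy — the Levins extinction-debt result.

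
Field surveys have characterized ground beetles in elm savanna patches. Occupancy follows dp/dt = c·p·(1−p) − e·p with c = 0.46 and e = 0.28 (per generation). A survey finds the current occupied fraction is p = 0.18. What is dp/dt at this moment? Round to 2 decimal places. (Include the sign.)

Colonization term: c·p·(1−p) = 0.46×0.18×0.8200 = 0.06790.
Extinction term: e·p = 0.05040.
dp/dt = 0.06790 − 0.05040 = 0.01750.

0.02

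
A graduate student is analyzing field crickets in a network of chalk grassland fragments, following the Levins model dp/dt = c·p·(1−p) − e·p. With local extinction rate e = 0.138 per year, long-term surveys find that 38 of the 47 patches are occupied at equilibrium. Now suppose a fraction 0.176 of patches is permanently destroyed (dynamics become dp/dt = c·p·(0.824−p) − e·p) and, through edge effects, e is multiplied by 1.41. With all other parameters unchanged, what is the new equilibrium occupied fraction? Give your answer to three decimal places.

Observed p* = 38/47 = 0.80851.
Balance c(1−p*) = e gives c = e/(1 − 0.80851) = 0.138/0.19149 = 0.72066.
New p* = 0.824 − e/c = 0.824 − 0.19458/0.72066 = 0.55400.

0.554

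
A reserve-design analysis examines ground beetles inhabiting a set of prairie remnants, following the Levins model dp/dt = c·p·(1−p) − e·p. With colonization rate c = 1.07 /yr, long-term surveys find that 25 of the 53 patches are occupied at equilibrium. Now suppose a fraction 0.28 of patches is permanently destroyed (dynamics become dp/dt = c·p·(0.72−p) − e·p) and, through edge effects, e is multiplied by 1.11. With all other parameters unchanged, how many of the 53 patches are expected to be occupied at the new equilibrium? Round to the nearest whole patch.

7

Observed p* = 25/53 = 0.47170.
Balance c(1−p*) = e gives e = 1.07×(1 − 0.47170) = 0.56528.
New p* = 0.72 − e/c = 0.72 − 0.62746/1.07000 = 0.13359.
Expected occupied = 53 × 0.13359 = 7.08 ≈ 7.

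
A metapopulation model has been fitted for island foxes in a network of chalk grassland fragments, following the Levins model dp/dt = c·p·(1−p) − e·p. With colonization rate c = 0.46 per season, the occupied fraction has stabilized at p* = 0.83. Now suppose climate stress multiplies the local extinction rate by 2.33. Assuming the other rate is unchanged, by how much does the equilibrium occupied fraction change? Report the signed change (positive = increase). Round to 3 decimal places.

Balance c(1−p*) = e gives e = 0.46×(1 − 0.83000) = 0.07820.
New p* = 1 − e/c = 1 − 0.18221/0.46000 = 0.60389.
Δp* = 0.60389 − 0.83000 = -0.22611.

-0.226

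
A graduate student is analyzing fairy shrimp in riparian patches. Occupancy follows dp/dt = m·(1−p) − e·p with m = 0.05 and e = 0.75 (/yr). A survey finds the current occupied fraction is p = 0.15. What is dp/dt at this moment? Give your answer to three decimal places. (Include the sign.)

-0.070

Colonization term: m·(1−p) = 0.05×0.8500 = 0.04250.
Extinction term: e·p = 0.11250.
dp/dt = 0.04250 − 0.11250 = -0.07000.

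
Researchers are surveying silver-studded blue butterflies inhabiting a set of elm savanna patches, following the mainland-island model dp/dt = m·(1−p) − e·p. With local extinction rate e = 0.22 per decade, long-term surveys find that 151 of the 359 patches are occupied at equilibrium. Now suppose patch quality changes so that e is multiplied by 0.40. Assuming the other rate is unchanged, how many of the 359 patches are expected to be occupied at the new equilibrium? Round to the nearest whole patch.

231

Observed p* = 151/359 = 0.42061.
Balance m(1−p*) = e·p* gives m = e·p*/(1−p*) = 0.22×0.42061/0.57939 = 0.15971.
New p* = m/(m+e) = 0.15971/(0.15971+0.08800) = 0.64475.
Expected occupied = 359 × 0.64475 = 231.47 ≈ 231.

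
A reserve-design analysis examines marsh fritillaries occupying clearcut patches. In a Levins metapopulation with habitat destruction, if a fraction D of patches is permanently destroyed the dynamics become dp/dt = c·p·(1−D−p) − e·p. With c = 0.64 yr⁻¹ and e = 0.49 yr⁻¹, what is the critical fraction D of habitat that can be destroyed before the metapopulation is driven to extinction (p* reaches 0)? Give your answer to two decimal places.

The nontrivial equilibrium is p* = (1−D) − e/c; extinction occurs when this hits zero.
So D_crit = 1 − e/c = 1 − 0.49/0.64 = 1 − 0.7656 = 0.2344.
Note this equals the original equilibrium occupancy — the Levins extinction-debt result.

0.23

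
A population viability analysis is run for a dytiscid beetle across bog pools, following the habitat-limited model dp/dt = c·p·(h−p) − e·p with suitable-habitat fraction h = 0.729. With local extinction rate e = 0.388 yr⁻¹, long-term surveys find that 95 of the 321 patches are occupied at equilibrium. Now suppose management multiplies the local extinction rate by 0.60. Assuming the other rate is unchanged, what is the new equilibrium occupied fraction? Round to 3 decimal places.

0.469

Observed p* = 95/321 = 0.29595.
Balance c(h−p*) = e gives c = e/(0.729 − 0.29595) = 0.388/0.43305 = 0.89597.
New p* = 0.729 − e/c = 0.729 − 0.23280/0.89597 = 0.46917.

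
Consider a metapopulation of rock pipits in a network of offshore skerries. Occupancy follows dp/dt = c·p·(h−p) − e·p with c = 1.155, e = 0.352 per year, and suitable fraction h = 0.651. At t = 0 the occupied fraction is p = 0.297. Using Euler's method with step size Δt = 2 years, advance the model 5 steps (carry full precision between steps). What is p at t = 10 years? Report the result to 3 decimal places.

Update rule: p ← p + [c·p·(h−p) − e·p]·Δt with Δt = 2.
  1  |  dp/dt·Δt = +0.033781  |  p_1 = 0.330781
  2  |  dp/dt·Δt = +0.011811  |  p_2 = 0.342592
  3  |  dp/dt·Δt = +0.002886  |  p_3 = 0.345477
  4  |  dp/dt·Δt = +0.000607  |  p_4 = 0.346084
  5  |  dp/dt·Δt = +0.000123  |  p_5 = 0.346207

0.346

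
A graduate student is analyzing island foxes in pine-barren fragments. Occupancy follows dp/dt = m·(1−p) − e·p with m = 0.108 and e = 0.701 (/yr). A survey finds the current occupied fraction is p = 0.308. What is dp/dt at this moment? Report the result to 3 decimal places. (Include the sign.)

-0.141

Colonization term: m·(1−p) = 0.108×0.6920 = 0.07474.
Extinction term: e·p = 0.21591.
dp/dt = 0.07474 − 0.21591 = -0.14117.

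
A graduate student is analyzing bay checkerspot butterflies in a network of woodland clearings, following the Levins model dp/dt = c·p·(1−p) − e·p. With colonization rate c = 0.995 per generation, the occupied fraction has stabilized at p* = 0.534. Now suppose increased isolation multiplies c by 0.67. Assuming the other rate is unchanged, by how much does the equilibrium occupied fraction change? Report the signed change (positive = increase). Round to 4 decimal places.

Balance c(1−p*) = e gives e = 0.995×(1 − 0.53400) = 0.46367.
New p* = 1 − e/c = 1 − 0.46367/0.66665 = 0.30448.
Δp* = 0.30448 − 0.53400 = -0.22952.

-0.2295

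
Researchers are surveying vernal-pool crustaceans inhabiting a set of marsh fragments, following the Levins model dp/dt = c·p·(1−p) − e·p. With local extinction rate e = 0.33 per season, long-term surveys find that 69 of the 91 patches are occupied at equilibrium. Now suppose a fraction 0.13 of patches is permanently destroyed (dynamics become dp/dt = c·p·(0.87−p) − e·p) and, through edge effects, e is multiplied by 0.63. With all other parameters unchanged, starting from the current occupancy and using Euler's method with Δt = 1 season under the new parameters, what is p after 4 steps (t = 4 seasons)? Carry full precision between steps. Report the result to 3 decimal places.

Observed p* = 69/91 = 0.75824.
Balance c(1−p*) = e gives c = e/(1 − 0.75824) = 0.33/0.24176 = 1.36500.
Starting from p₀ = 0.75824; update p ← p + (dp/dt)·Δt with the new parameters.
p: 0.75824 → 0.71627  (Δp = -0.04197)
p: 0.71627 → 0.71766  (Δp = +0.00139)
p: 0.71766 → 0.71769  (Δp = +0.00003)
p: 0.71769 → 0.71769  (Δp = +0.00000)

0.718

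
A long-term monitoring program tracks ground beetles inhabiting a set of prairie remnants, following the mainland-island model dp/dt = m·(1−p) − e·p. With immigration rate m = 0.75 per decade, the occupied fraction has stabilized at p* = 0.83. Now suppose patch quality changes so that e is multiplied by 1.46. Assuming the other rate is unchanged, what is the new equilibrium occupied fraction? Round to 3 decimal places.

0.770

Balance m(1−p*) = e·p* gives e = m(1−p*)/p* = 0.75×0.17000/0.83000 = 0.15361.
New p* = m/(m+e) = 0.75000/(0.75000+0.22427) = 0.76981.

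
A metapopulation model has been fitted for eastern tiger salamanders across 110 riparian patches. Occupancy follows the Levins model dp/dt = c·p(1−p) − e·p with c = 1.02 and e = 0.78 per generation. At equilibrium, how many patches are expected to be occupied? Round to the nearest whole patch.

p* = 1 − e/c = 1 − 0.78/1.02 = 0.2353.
Expected occupied patches = N × p* = 110 × 0.2353 = 25.88 ≈ 26.

26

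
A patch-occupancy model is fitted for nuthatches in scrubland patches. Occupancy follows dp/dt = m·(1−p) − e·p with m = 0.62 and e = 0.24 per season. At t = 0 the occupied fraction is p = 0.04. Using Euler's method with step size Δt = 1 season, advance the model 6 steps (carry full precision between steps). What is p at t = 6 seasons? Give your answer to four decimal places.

0.7209

Update rule: p ← p + [m·(1−p) − e·p]·Δt with Δt = 1.
p: 0.04000 → 0.62560  (Δp = +0.58560)
p: 0.62560 → 0.70758  (Δp = +0.08198)
p: 0.70758 → 0.71906  (Δp = +0.01148)
p: 0.71906 → 0.72067  (Δp = +0.00161)
p: 0.72067 → 0.72089  (Δp = +0.00022)
p: 0.72089 → 0.72093  (Δp = +0.00003)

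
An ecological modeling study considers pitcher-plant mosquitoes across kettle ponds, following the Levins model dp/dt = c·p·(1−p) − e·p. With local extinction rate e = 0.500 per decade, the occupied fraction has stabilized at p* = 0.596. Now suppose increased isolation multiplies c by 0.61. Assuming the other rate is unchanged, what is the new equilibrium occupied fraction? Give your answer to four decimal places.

0.3377

Balance c(1−p*) = e gives c = e/(1 − 0.59600) = 0.500/0.40400 = 1.23762.
New p* = 1 − e/c = 1 − 0.50000/0.75495 = 0.33770.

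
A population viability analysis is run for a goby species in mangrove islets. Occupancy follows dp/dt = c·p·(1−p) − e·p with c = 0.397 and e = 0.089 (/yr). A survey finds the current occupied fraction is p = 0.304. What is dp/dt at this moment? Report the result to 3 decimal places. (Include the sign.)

Colonization term: c·p·(1−p) = 0.397×0.304×0.6960 = 0.08400.
Extinction term: e·p = 0.02706.
dp/dt = 0.08400 − 0.02706 = 0.05694.

0.057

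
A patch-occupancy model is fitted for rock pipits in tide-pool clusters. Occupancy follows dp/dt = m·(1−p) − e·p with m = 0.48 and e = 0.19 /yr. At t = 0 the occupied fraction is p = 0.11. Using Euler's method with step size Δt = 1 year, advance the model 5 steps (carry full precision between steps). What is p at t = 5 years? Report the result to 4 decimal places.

Update rule: p ← p + [m·(1−p) − e·p]·Δt with Δt = 1.
p: 0.11000 → 0.51630  (Δp = +0.40630)
p: 0.51630 → 0.65038  (Δp = +0.13408)
p: 0.65038 → 0.69463  (Δp = +0.04425)
p: 0.69463 → 0.70923  (Δp = +0.01460)
p: 0.70923 → 0.71404  (Δp = +0.00482)

0.7140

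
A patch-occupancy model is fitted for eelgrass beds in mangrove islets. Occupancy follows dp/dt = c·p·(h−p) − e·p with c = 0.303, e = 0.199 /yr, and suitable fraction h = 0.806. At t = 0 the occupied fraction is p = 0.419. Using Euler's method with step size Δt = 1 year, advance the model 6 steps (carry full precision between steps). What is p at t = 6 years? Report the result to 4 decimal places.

0.2863

Update rule: p ← p + [c·p·(h−p) − e·p]·Δt with Δt = 1.
t = 1: p = 0.41900 + (-0.03425) = 0.38475
t = 2: p = 0.38475 + (-0.02746) = 0.35729
t = 3: p = 0.35729 + (-0.02252) = 0.33477
t = 4: p = 0.33477 + (-0.01882) = 0.31595
t = 5: p = 0.31595 + (-0.01596) = 0.29999
t = 6: p = 0.29999 + (-0.01370) = 0.28629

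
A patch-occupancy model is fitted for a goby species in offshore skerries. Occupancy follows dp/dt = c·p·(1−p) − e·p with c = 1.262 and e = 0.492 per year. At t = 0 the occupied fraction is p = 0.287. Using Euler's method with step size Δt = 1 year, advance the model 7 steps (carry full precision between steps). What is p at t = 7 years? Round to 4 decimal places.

Update rule: p ← p + [c·p·(1−p) − e·p]·Δt with Δt = 1.
t = 1: p = 0.28700 + (+0.11704) = 0.40404
t = 2: p = 0.40404 + (+0.10509) = 0.50913
t = 3: p = 0.50913 + (+0.06490) = 0.57403
t = 4: p = 0.57403 + (+0.02616) = 0.60019
t = 5: p = 0.60019 + (+0.00754) = 0.60773
t = 6: p = 0.60773 + (+0.00185) = 0.60958
t = 7: p = 0.60958 + (+0.00043) = 0.61001

0.6100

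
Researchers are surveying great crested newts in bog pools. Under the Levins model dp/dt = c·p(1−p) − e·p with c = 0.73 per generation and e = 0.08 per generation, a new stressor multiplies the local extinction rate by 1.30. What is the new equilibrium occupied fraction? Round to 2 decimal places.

0.86

Before: p* = 1 − 0.08/0.73 = 0.8904.
After the change, c = 0.73, e = 0.104, so p* = 1 − 0.104/0.73 = 0.8575.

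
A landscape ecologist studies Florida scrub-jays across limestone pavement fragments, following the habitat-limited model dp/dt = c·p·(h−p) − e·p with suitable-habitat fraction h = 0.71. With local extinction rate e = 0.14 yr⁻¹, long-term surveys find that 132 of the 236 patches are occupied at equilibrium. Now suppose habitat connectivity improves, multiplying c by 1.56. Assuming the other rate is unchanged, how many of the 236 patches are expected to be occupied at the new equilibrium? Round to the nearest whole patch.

Observed p* = 132/236 = 0.55932.
Balance c(h−p*) = e gives c = e/(0.71 − 0.55932) = 0.14/0.15068 = 0.92912.
New p* = 0.71 − e/c = 0.71 − 0.14000/1.44943 = 0.61341.
Expected occupied = 236 × 0.61341 = 144.76 ≈ 145.

145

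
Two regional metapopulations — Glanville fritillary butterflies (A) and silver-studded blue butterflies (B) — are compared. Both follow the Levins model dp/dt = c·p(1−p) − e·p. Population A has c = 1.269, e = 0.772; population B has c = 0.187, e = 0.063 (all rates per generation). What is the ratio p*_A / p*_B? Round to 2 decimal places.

A: p*_A = 1 − 0.772/1.269 = 0.3916.
B: p*_B = 1 − 0.063/0.187 = 0.6631.
p*_A / p*_B = 0.3916/0.6631 = 0.5906.

0.59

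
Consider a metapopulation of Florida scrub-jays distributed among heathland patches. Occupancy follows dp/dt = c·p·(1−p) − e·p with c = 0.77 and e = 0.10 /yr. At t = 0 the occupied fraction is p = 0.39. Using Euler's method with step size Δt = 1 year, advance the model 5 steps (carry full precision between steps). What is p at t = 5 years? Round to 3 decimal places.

0.856

Update rule: p ← p + [c·p·(1−p) − e·p]·Δt with Δt = 1.
p: 0.39000 → 0.53418  (Δp = +0.14418)
p: 0.53418 → 0.67236  (Δp = +0.13818)
p: 0.67236 → 0.77475  (Δp = +0.10239)
p: 0.77475 → 0.83165  (Δp = +0.05690)
p: 0.83165 → 0.85629  (Δp = +0.02464)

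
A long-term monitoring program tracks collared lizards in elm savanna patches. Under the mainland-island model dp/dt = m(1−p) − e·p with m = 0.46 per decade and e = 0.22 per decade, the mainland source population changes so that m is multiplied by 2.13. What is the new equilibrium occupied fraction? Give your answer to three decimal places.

0.817

Before: p* = 0.46/(0.46+0.22) = 0.6765.
After: m = 0.9798, e = 0.22; p* = 0.9798/1.1998 = 0.8166.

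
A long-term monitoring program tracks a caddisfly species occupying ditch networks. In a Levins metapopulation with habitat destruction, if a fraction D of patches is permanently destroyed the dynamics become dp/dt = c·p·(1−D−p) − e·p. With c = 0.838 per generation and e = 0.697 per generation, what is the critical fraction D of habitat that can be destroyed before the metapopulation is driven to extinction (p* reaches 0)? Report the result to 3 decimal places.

The nontrivial equilibrium is p* = (1−D) − e/c; extinction occurs when this hits zero.
So D_crit = 1 − e/c = 1 − 0.697/0.838 = 1 − 0.8317 = 0.1683.
Note this equals the original equilibrium occupancy — the Levins extinction-debt result.

0.168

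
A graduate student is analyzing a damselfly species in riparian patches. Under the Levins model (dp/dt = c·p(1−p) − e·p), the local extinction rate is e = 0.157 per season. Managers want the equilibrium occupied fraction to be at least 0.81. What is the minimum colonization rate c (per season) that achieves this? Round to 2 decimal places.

0.83

p* = 1 − e/c ≥ 0.81 requires e/c ≤ 0.1900, i.e. c ≥ e/0.1900.
c_min = 0.157/0.1900 = 0.8263.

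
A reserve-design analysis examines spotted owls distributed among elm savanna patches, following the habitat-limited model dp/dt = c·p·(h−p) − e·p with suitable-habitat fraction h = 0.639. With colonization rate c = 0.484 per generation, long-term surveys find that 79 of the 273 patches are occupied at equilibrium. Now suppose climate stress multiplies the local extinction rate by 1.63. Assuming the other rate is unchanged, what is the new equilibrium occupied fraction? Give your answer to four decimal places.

Observed p* = 79/273 = 0.28938.
Balance c(h−p*) = e gives e = 0.484×(0.639 − 0.28938) = 0.16922.
New p* = 0.639 − e/c = 0.639 − 0.27583/0.48400 = 0.06910.

0.0691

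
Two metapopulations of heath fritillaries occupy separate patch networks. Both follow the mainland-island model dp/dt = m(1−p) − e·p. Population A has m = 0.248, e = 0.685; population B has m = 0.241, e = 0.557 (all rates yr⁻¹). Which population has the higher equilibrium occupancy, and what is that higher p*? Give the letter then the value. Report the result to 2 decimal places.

B, 0.30

A: p*_A = m/(m+e) = 0.248/0.9330 = 0.2658.
B: p*_B = 0.241/0.7980 = 0.3020.
B is higher at 0.3020.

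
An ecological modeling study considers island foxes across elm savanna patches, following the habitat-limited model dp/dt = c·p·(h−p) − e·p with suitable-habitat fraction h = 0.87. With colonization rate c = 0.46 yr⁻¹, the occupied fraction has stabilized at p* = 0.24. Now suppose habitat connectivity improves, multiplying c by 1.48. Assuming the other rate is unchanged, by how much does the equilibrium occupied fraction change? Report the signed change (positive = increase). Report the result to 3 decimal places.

0.204

Balance c(h−p*) = e gives e = 0.46×(0.87 − 0.24000) = 0.28980.
New p* = 0.87 − e/c = 0.87 − 0.28980/0.68080 = 0.44432.
Δp* = 0.44432 − 0.24000 = +0.20432.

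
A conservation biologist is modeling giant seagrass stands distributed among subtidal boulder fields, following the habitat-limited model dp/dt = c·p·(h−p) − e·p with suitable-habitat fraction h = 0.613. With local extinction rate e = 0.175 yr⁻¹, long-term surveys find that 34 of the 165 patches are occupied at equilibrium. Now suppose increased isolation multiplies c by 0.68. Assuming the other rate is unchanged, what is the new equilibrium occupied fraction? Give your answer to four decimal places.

0.0146

Observed p* = 34/165 = 0.20606.
Balance c(h−p*) = e gives c = e/(0.613 − 0.20606) = 0.175/0.40694 = 0.43004.
New p* = 0.613 − e/c = 0.613 − 0.17500/0.29243 = 0.01457.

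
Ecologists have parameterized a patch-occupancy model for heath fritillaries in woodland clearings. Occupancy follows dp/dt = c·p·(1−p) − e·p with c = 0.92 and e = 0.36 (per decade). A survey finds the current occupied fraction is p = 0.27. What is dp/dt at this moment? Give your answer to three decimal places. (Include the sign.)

Colonization term: c·p·(1−p) = 0.92×0.27×0.7300 = 0.18133.
Extinction term: e·p = 0.09720.
dp/dt = 0.18133 − 0.09720 = 0.08413.

0.084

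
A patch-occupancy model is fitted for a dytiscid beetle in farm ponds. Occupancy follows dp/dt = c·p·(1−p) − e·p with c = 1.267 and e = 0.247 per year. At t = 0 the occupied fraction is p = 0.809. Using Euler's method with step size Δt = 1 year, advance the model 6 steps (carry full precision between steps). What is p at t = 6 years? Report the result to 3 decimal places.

0.805

Update rule: p ← p + [c·p·(1−p) − e·p]·Δt with Δt = 1.
  1  |  dp/dt·Δt = -0.004047  |  p_1 = 0.804953
  2  |  dp/dt·Δt = +0.000101  |  p_2 = 0.805053
  3  |  dp/dt·Δt = -0.000002  |  p_3 = 0.805051
  4  |  dp/dt·Δt = +0.000000  |  p_4 = 0.805051
  5  |  dp/dt·Δt = -0.000000  |  p_5 = 0.805051
  6  |  dp/dt·Δt = +0.000000  |  p_6 = 0.805051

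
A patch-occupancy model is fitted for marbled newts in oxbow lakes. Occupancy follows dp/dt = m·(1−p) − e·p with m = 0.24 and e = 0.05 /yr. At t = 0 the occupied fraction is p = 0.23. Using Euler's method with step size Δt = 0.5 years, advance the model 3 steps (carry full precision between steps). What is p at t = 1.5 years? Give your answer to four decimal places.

0.4541

Update rule: p ← p + [m·(1−p) − e·p]·Δt with Δt = 0.5.
t = 0.5: p = 0.23000 + (+0.08665) = 0.31665
t = 1: p = 0.31665 + (+0.07409) = 0.39074
t = 1.5: p = 0.39074 + (+0.06334) = 0.45408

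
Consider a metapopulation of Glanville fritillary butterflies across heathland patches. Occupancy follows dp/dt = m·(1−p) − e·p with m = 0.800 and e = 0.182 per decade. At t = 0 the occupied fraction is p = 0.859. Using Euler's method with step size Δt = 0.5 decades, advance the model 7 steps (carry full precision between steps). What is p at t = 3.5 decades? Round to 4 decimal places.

Update rule: p ← p + [m·(1−p) − e·p]·Δt with Δt = 0.5.
step 1: Δp = -0.02177, p = 0.83723
step 2: Δp = -0.01108, p = 0.82615
step 3: Δp = -0.00564, p = 0.82051
step 4: Δp = -0.00287, p = 0.81764
step 5: Δp = -0.00146, p = 0.81618
step 6: Δp = -0.00074, p = 0.81543
step 7: Δp = -0.00038, p = 0.81506

0.8151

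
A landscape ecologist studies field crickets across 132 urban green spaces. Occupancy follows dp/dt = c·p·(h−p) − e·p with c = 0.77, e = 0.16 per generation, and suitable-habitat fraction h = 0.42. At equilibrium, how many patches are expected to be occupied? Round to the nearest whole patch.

p* = h − e/c = 0.42 − 0.2078 = 0.2122.
Expected occupied patches = N × p* = 132 × 0.2122 = 28.01 ≈ 28.

28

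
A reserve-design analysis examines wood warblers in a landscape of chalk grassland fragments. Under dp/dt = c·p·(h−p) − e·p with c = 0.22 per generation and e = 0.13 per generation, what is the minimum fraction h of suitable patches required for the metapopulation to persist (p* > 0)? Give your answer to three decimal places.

p* = h − e/c is positive only when h > e/c.
h_min = e/c = 0.13/0.22 = 0.5909.

0.591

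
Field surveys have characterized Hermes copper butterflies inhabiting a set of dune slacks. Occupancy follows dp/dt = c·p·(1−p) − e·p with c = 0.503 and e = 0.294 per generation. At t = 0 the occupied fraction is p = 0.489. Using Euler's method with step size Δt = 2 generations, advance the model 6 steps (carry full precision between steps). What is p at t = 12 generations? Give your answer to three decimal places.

Update rule: p ← p + [c·p·(1−p) − e·p]·Δt with Δt = 2.
step 1: Δp = -0.03615, p = 0.45285
step 2: Δp = -0.01701, p = 0.43584
step 3: Δp = -0.00891, p = 0.42692
step 4: Δp = -0.00490, p = 0.42202
step 5: Δp = -0.00277, p = 0.41925
step 6: Δp = -0.00158, p = 0.41767

0.418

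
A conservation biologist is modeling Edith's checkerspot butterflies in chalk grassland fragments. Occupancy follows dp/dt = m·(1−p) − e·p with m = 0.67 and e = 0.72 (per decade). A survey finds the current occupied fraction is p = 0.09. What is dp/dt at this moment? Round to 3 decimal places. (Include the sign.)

Colonization term: m·(1−p) = 0.67×0.9100 = 0.60970.
Extinction term: e·p = 0.06480.
dp/dt = 0.60970 − 0.06480 = 0.54490.

0.545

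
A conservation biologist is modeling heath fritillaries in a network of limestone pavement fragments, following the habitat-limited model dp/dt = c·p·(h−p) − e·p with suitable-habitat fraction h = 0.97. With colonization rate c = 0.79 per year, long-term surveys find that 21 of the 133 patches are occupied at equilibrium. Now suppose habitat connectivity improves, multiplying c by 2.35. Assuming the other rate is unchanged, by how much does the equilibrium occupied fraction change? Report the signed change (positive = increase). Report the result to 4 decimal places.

0.4665

Observed p* = 21/133 = 0.15789.
Balance c(h−p*) = e gives e = 0.79×(0.97 − 0.15789) = 0.64157.
New p* = 0.97 − e/c = 0.97 − 0.64157/1.85650 = 0.62442.
Δp* = 0.62442 − 0.15789 = +0.46653.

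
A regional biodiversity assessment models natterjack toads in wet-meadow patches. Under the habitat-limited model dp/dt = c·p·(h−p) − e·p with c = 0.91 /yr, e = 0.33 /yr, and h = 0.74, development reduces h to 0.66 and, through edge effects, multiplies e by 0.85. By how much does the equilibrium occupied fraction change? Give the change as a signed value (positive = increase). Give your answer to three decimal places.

-0.026

Before: p* = h − e/c = 0.74 − 0.33/0.91 = 0.74 − 0.3626 = 0.3774.
After: c = 0.91, e = 0.2805, h = 0.66; p* = 0.66 − 0.2805/0.91 = 0.3518.
Δp* = 0.3518 − 0.3774 = -0.0256.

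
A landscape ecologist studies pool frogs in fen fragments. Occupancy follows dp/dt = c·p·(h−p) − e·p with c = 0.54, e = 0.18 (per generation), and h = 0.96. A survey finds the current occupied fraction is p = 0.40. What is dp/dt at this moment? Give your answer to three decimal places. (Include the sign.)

Colonization term: c·p·(h−p) = 0.54×0.40×0.5600 = 0.12096.
Extinction term: e·p = 0.07200.
dp/dt = 0.12096 − 0.07200 = 0.04896.

0.049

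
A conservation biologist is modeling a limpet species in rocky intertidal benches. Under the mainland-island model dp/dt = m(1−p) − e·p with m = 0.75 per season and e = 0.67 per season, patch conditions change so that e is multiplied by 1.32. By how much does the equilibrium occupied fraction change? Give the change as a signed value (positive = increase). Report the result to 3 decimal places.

-0.069

Before: p* = 0.75/(0.75+0.67) = 0.5282.
After: m = 0.75, e = 0.8844; p* = 0.75/1.6344 = 0.4589.
Δp* = 0.4589 − 0.5282 = -0.0693.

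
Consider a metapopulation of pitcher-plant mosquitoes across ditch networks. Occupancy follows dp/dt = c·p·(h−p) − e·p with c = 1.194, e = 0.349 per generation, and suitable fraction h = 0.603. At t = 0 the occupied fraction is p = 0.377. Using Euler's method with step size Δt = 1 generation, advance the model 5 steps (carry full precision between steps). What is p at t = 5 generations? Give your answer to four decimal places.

0.3156

Update rule: p ← p + [c·p·(h−p) − e·p]·Δt with Δt = 1.
step 1: Δp = -0.02984, p = 0.34716
step 2: Δp = -0.01511, p = 0.33205
step 3: Δp = -0.00846, p = 0.32359
step 4: Δp = -0.00498, p = 0.31861
step 5: Δp = -0.00301, p = 0.31560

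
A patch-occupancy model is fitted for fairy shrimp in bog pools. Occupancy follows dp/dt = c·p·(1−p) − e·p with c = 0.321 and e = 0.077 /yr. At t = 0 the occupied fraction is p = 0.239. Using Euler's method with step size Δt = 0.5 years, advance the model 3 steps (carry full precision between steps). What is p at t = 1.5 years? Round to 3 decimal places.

Update rule: p ← p + [c·p·(1−p) − e·p]·Δt with Δt = 0.5.
t = 0.5: p = 0.23900 + (+0.01999) = 0.25899
t = 1: p = 0.25899 + (+0.02083) = 0.27982
t = 1.5: p = 0.27982 + (+0.02157) = 0.30139

0.301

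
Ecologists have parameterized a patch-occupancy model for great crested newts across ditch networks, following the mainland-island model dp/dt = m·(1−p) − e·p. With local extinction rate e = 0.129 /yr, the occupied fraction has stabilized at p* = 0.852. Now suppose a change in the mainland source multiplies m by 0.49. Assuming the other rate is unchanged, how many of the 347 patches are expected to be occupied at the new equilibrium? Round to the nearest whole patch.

Balance m(1−p*) = e·p* gives m = e·p*/(1−p*) = 0.129×0.85200/0.14800 = 0.74262.
New p* = m/(m+e) = 0.36388/(0.36388+0.12900) = 0.73827.
Expected occupied = 347 × 0.73827 = 256.18 ≈ 256.

256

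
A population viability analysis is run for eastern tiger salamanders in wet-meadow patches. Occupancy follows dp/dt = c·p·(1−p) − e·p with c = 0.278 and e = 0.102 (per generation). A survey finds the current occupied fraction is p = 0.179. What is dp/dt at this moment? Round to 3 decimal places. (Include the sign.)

0.023

Colonization term: c·p·(1−p) = 0.278×0.179×0.8210 = 0.04085.
Extinction term: e·p = 0.01826.
dp/dt = 0.04085 − 0.01826 = 0.02260.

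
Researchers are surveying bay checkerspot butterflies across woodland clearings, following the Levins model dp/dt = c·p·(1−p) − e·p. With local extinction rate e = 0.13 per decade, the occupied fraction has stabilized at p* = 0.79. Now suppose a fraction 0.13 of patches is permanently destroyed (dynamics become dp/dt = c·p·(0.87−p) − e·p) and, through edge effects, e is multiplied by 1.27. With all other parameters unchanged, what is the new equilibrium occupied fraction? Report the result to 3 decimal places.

0.603

Balance c(1−p*) = e gives c = e/(1 − 0.79000) = 0.13/0.21000 = 0.61905.
New p* = 0.87 − e/c = 0.87 − 0.16510/0.61905 = 0.60330.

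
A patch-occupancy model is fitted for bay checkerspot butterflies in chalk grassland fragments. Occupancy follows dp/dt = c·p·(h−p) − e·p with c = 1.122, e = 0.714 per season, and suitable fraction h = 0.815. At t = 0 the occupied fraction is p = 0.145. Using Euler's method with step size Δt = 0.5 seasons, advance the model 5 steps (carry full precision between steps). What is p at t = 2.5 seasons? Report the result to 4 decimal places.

Update rule: p ← p + [c·p·(h−p) − e·p]·Δt with Δt = 0.5.
step 1: Δp = +0.00274, p = 0.14774
step 2: Δp = +0.00256, p = 0.15030
step 3: Δp = +0.00239, p = 0.15269
step 4: Δp = +0.00222, p = 0.15491
step 5: Δp = +0.00206, p = 0.15697

0.1570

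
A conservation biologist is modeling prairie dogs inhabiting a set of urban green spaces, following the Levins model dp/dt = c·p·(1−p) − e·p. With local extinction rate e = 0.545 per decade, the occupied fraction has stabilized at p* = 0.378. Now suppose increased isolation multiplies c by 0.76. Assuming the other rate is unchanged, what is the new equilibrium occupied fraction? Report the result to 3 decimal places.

0.182

Balance c(1−p*) = e gives c = e/(1 − 0.37800) = 0.545/0.62200 = 0.87621.
New p* = 1 − e/c = 1 − 0.54500/0.66592 = 0.18158.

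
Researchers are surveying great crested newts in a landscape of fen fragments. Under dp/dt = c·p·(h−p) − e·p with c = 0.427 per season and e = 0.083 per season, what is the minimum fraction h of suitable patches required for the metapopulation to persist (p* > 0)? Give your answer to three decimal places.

0.194

p* = h − e/c is positive only when h > e/c.
h_min = e/c = 0.083/0.427 = 0.1944.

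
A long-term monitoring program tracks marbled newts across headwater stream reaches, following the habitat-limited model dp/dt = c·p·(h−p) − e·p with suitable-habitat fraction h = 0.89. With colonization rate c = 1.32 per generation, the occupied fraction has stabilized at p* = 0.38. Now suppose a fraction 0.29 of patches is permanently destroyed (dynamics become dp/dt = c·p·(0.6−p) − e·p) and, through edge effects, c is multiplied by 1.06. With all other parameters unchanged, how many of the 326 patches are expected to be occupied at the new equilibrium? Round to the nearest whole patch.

39

Balance c(h−p*) = e gives e = 1.32×(0.89 − 0.38000) = 0.67320.
New p* = 0.6 − e/c = 0.6 − 0.67320/1.39920 = 0.11887.
Expected occupied = 326 × 0.11887 = 38.75 ≈ 39.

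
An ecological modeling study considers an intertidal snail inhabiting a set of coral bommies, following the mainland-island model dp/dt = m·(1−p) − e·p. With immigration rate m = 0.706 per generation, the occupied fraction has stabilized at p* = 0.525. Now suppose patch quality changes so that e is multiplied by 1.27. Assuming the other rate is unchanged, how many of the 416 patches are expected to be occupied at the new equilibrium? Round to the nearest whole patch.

Balance m(1−p*) = e·p* gives e = m(1−p*)/p* = 0.706×0.47500/0.52500 = 0.63876.
New p* = m/(m+e) = 0.70600/(0.70600+0.81123) = 0.46532.
Expected occupied = 416 × 0.46532 = 193.57 ≈ 194.

194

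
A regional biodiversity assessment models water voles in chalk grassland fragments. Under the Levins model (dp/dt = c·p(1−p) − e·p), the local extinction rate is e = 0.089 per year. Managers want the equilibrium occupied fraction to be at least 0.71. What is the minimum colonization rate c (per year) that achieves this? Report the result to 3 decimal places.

0.307

p* = 1 − e/c ≥ 0.71 requires e/c ≤ 0.2900, i.e. c ≥ e/0.2900.
c_min = 0.089/0.2900 = 0.3069.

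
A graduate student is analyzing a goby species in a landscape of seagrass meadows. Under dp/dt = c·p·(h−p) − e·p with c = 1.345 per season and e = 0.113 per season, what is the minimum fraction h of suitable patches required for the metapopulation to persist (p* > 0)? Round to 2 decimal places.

0.08

p* = h − e/c is positive only when h > e/c.
h_min = e/c = 0.113/1.345 = 0.0840.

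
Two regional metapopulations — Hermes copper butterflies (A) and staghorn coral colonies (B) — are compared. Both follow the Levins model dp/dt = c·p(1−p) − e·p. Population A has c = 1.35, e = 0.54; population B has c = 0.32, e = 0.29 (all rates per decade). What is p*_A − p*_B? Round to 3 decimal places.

0.506

A: p*_A = 1 − 0.54/1.35 = 0.6000.
B: p*_B = 1 − 0.29/0.32 = 0.0938.
p*_A − p*_B = 0.6000 − 0.0938 = 0.5062.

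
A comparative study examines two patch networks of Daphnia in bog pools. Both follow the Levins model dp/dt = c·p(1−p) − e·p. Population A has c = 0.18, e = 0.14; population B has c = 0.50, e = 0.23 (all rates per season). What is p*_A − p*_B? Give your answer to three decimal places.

-0.318

A: p*_A = 1 − 0.14/0.18 = 0.2222.
B: p*_B = 1 − 0.23/0.50 = 0.5400.
p*_A − p*_B = 0.2222 − 0.5400 = -0.3178.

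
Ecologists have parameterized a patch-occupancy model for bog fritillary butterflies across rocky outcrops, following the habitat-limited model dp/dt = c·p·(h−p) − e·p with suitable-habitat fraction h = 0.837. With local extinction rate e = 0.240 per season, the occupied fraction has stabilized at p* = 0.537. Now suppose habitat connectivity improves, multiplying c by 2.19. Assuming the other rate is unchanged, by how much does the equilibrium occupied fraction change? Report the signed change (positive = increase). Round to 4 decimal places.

Balance c(h−p*) = e gives c = e/(0.837 − 0.53700) = 0.240/0.30000 = 0.80000.
New p* = 0.837 − e/c = 0.837 − 0.24000/1.75200 = 0.70001.
Δp* = 0.70001 − 0.53700 = +0.16301.

0.1630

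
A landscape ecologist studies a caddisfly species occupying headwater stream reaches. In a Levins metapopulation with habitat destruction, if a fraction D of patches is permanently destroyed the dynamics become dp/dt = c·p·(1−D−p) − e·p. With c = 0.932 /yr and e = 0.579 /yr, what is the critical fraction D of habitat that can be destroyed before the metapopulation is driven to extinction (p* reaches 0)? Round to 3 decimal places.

0.379

The nontrivial equilibrium is p* = (1−D) − e/c; extinction occurs when this hits zero.
So D_crit = 1 − e/c = 1 − 0.579/0.932 = 1 − 0.6212 = 0.3788.
Note this equals the original equilibrium occupancy — the Levins extinction-debt result.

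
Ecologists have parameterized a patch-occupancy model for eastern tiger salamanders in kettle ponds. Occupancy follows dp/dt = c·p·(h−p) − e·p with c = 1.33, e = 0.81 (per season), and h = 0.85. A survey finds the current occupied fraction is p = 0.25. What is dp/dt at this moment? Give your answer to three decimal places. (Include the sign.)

-0.003

Colonization term: c·p·(h−p) = 1.33×0.25×0.6000 = 0.19950.
Extinction term: e·p = 0.20250.
dp/dt = 0.19950 − 0.20250 = -0.00300.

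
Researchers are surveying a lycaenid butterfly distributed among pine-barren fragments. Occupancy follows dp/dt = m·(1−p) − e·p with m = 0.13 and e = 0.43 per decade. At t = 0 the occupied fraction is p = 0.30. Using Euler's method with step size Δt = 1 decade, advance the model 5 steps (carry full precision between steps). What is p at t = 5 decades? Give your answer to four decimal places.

0.2333

Update rule: p ← p + [m·(1−p) − e·p]·Δt with Δt = 1.
step 1: Δp = -0.03800, p = 0.26200
step 2: Δp = -0.01672, p = 0.24528
step 3: Δp = -0.00736, p = 0.23792
step 4: Δp = -0.00324, p = 0.23469
step 5: Δp = -0.00142, p = 0.23326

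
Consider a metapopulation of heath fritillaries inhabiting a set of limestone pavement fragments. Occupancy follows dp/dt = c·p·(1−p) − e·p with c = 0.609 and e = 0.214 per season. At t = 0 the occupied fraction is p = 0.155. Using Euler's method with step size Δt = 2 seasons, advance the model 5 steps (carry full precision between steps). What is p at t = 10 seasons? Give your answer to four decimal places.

0.6312

Update rule: p ← p + [c·p·(1−p) − e·p]·Δt with Δt = 2.
p: 0.15500 → 0.24819  (Δp = +0.09319)
p: 0.24819 → 0.36923  (Δp = +0.12104)
p: 0.36923 → 0.49487  (Δp = +0.12564)
p: 0.49487 → 0.58753  (Δp = +0.09266)
p: 0.58753 → 0.63124  (Δp = +0.04370)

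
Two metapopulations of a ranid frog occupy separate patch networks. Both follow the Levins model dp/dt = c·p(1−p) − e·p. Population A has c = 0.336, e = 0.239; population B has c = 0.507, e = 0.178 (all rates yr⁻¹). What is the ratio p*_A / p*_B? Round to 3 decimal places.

0.445

A: p*_A = 1 − 0.239/0.336 = 0.2887.
B: p*_B = 1 − 0.178/0.507 = 0.6489.
p*_A / p*_B = 0.2887/0.6489 = 0.4449.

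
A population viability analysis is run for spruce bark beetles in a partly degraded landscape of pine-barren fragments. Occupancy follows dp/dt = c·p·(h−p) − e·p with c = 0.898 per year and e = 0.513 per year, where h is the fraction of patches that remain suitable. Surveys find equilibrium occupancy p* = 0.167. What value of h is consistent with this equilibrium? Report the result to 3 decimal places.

0.738

At equilibrium c(h−p*) = e, so h = p* + e/c.
h = 0.167 + 0.513/0.898 = 0.167 + 0.5713 = 0.7383.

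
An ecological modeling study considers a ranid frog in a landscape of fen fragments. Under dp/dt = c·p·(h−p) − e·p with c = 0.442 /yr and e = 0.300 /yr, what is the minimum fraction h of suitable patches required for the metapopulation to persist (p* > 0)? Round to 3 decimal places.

0.679

p* = h − e/c is positive only when h > e/c.
h_min = e/c = 0.300/0.442 = 0.6787.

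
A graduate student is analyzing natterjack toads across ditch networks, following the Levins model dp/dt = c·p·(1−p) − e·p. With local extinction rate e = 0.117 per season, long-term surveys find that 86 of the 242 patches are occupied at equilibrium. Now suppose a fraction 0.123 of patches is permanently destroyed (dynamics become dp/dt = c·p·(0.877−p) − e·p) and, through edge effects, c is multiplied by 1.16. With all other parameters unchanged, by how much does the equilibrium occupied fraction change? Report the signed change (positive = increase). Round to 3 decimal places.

-0.034

Observed p* = 86/242 = 0.35537.
Balance c(1−p*) = e gives c = e/(1 − 0.35537) = 0.117/0.64463 = 0.18150.
New p* = 0.877 − e/c = 0.877 − 0.11700/0.21054 = 0.32129.
Δp* = 0.32129 − 0.35537 = -0.03408.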